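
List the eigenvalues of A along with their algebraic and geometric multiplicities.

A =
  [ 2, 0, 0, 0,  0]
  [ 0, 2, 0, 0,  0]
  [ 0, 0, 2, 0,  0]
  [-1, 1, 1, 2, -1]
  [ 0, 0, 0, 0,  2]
λ = 2: alg = 5, geom = 4

Step 1 — factor the characteristic polynomial to read off the algebraic multiplicities:
  χ_A(x) = (x - 2)^5

Step 2 — compute geometric multiplicities via the rank-nullity identity g(λ) = n − rank(A − λI):
  rank(A − (2)·I) = 1, so dim ker(A − (2)·I) = n − 1 = 4

Summary:
  λ = 2: algebraic multiplicity = 5, geometric multiplicity = 4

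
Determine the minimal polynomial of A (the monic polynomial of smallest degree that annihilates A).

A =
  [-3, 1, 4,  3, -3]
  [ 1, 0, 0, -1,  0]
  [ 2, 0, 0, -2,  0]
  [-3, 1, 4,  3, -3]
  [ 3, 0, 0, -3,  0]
x^2

The characteristic polynomial is χ_A(x) = x^5, so the eigenvalues are known. The minimal polynomial is
  m_A(x) = Π_λ (x − λ)^{k_λ}
where k_λ is the size of the *largest* Jordan block for λ (equivalently, the smallest k with (A − λI)^k v = 0 for every generalised eigenvector v of λ).

  λ = 0: largest Jordan block has size 2, contributing (x − 0)^2

So m_A(x) = x^2 = x^2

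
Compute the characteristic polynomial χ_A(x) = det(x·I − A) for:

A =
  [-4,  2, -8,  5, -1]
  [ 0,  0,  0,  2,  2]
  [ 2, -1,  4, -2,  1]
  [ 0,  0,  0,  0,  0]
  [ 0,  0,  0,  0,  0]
x^5

Expanding det(x·I − A) (e.g. by cofactor expansion or by noting that A is similar to its Jordan form J, which has the same characteristic polynomial as A) gives
  χ_A(x) = x^5
which factors as x^5. The eigenvalues (with algebraic multiplicities) are λ = 0 with multiplicity 5.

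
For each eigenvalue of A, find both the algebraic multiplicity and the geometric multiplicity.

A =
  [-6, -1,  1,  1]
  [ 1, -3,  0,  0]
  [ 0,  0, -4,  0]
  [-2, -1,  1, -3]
λ = -4: alg = 4, geom = 2

Step 1 — factor the characteristic polynomial to read off the algebraic multiplicities:
  χ_A(x) = (x + 4)^4

Step 2 — compute geometric multiplicities via the rank-nullity identity g(λ) = n − rank(A − λI):
  rank(A − (-4)·I) = 2, so dim ker(A − (-4)·I) = n − 2 = 2

Summary:
  λ = -4: algebraic multiplicity = 4, geometric multiplicity = 2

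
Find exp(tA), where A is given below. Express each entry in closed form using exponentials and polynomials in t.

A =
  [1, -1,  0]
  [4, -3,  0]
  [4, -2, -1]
e^{tA} =
  [2*t*exp(-t) + exp(-t), -t*exp(-t), 0]
  [4*t*exp(-t), -2*t*exp(-t) + exp(-t), 0]
  [4*t*exp(-t), -2*t*exp(-t), exp(-t)]

Strategy: write A = P · J · P⁻¹ where J is a Jordan canonical form, so e^{tA} = P · e^{tJ} · P⁻¹, and e^{tJ} can be computed block-by-block.

A has Jordan form
J =
  [-1,  1,  0]
  [ 0, -1,  0]
  [ 0,  0, -1]
(up to reordering of blocks).

Per-block formulas:
  For a 2×2 Jordan block J_2(-1): exp(t · J_2(-1)) = e^(-1t)·(I + t·N), where N is the 2×2 nilpotent shift.
  For a 1×1 block at λ = -1: exp(t · [-1]) = [e^(-1t)].

After assembling e^{tJ} and conjugating by P, we get:

e^{tA} =
  [2*t*exp(-t) + exp(-t), -t*exp(-t), 0]
  [4*t*exp(-t), -2*t*exp(-t) + exp(-t), 0]
  [4*t*exp(-t), -2*t*exp(-t), exp(-t)]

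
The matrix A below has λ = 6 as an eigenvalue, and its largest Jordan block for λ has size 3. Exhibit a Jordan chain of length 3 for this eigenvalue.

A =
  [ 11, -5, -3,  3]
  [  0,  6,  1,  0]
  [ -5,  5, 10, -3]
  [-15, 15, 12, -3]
A Jordan chain for λ = 6 of length 3:
v_1 = (-5, -5, 0, 0)ᵀ
v_2 = (5, 0, -5, -15)ᵀ
v_3 = (1, 0, 0, 0)ᵀ

Let N = A − (6)·I. We want v_3 with N^3 v_3 = 0 but N^2 v_3 ≠ 0; then v_{j-1} := N · v_j for j = 3, …, 2.

Pick v_3 = (1, 0, 0, 0)ᵀ.
Then v_2 = N · v_3 = (5, 0, -5, -15)ᵀ.
Then v_1 = N · v_2 = (-5, -5, 0, 0)ᵀ.

Sanity check: (A − (6)·I) v_1 = (0, 0, 0, 0)ᵀ = 0. ✓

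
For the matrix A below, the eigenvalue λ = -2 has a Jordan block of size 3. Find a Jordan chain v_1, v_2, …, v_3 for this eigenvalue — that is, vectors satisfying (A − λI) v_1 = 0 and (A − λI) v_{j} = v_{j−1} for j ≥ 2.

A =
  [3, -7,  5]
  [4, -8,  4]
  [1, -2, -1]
A Jordan chain for λ = -2 of length 3:
v_1 = (2, 0, -2)ᵀ
v_2 = (5, 4, 1)ᵀ
v_3 = (1, 0, 0)ᵀ

Let N = A − (-2)·I. We want v_3 with N^3 v_3 = 0 but N^2 v_3 ≠ 0; then v_{j-1} := N · v_j for j = 3, …, 2.

Pick v_3 = (1, 0, 0)ᵀ.
Then v_2 = N · v_3 = (5, 4, 1)ᵀ.
Then v_1 = N · v_2 = (2, 0, -2)ᵀ.

Sanity check: (A − (-2)·I) v_1 = (0, 0, 0)ᵀ = 0. ✓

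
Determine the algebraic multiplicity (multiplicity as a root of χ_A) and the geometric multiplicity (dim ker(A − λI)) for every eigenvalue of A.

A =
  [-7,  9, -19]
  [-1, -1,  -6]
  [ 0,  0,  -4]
λ = -4: alg = 3, geom = 1

Step 1 — factor the characteristic polynomial to read off the algebraic multiplicities:
  χ_A(x) = (x + 4)^3

Step 2 — compute geometric multiplicities via the rank-nullity identity g(λ) = n − rank(A − λI):
  rank(A − (-4)·I) = 2, so dim ker(A − (-4)·I) = n − 2 = 1

Summary:
  λ = -4: algebraic multiplicity = 3, geometric multiplicity = 1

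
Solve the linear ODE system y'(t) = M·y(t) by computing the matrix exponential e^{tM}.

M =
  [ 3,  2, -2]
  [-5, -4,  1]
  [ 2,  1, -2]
e^{tM} =
  [t^2*exp(-t) + 4*t*exp(-t) + exp(-t), 2*t*exp(-t), -2*t^2*exp(-t) - 2*t*exp(-t)]
  [-3*t^2*exp(-t)/2 - 5*t*exp(-t), -3*t*exp(-t) + exp(-t), 3*t^2*exp(-t) + t*exp(-t)]
  [t^2*exp(-t)/2 + 2*t*exp(-t), t*exp(-t), -t^2*exp(-t) - t*exp(-t) + exp(-t)]

Strategy: write M = P · J · P⁻¹ where J is a Jordan canonical form, so e^{tM} = P · e^{tJ} · P⁻¹, and e^{tJ} can be computed block-by-block.

M has Jordan form
J =
  [-1,  1,  0]
  [ 0, -1,  1]
  [ 0,  0, -1]
(up to reordering of blocks).

Per-block formulas:
  For a 3×3 Jordan block J_3(-1): exp(t · J_3(-1)) = e^(-1t)·(I + t·N + (t^2/2)·N^2), where N is the 3×3 nilpotent shift.

After assembling e^{tJ} and conjugating by P, we get:

e^{tM} =
  [t^2*exp(-t) + 4*t*exp(-t) + exp(-t), 2*t*exp(-t), -2*t^2*exp(-t) - 2*t*exp(-t)]
  [-3*t^2*exp(-t)/2 - 5*t*exp(-t), -3*t*exp(-t) + exp(-t), 3*t^2*exp(-t) + t*exp(-t)]
  [t^2*exp(-t)/2 + 2*t*exp(-t), t*exp(-t), -t^2*exp(-t) - t*exp(-t) + exp(-t)]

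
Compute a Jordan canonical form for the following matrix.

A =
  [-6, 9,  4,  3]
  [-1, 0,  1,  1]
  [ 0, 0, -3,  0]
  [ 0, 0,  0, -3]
J_3(-3) ⊕ J_1(-3)

The characteristic polynomial is
  det(x·I − A) = x^4 + 12*x^3 + 54*x^2 + 108*x + 81 = (x + 3)^4

Eigenvalues and multiplicities (the geometric multiplicity of λ is n − rank(A − λI), which equals the number of Jordan blocks for λ):
  λ = -3: algebraic multiplicity = 4, geometric multiplicity = 2

Determining the block sizes for each eigenvalue:
  λ = -3: with am = 4 and gm = 2, the partition is not yet determined (e.g. several partitions of 4 into 2 parts exist). Let N = A − (-3)·I. Computing rank(N^1) = 2, rank(N^2) = 1, rank(N^3) = 0; the number of blocks of size ≥ j is rank(N^{j−1}) − rank(N^j), giving [2, 1, 1]. So we have 1 block(s) of size 3, 1 block(s) of size 1 → block sizes [3, 1]

Assembling the blocks gives a Jordan form
J =
  [-3,  1,  0,  0]
  [ 0, -3,  1,  0]
  [ 0,  0, -3,  0]
  [ 0,  0,  0, -3]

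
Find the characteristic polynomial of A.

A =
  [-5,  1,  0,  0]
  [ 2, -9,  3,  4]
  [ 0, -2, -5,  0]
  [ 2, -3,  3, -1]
x^4 + 20*x^3 + 150*x^2 + 500*x + 625

Expanding det(x·I − A) (e.g. by cofactor expansion or by noting that A is similar to its Jordan form J, which has the same characteristic polynomial as A) gives
  χ_A(x) = x^4 + 20*x^3 + 150*x^2 + 500*x + 625
which factors as (x + 5)^4. The eigenvalues (with algebraic multiplicities) are λ = -5 with multiplicity 4.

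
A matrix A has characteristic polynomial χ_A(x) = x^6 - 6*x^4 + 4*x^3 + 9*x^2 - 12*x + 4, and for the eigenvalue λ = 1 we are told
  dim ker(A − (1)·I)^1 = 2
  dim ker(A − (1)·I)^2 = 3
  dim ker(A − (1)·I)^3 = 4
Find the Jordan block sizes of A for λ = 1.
Block sizes for λ = 1: [3, 1]

From the dimensions of kernels of powers, the number of Jordan blocks of size at least j is d_j − d_{j−1} where d_j = dim ker(N^j) (with d_0 = 0). Computing the differences gives [2, 1, 1].
The number of blocks of size exactly k is (#blocks of size ≥ k) − (#blocks of size ≥ k + 1), so the partition is: 1 block(s) of size 1, 1 block(s) of size 3.
In nonincreasing order the block sizes are [3, 1].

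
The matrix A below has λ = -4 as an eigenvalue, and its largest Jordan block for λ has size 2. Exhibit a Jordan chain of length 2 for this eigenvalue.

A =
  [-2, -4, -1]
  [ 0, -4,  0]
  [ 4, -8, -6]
A Jordan chain for λ = -4 of length 2:
v_1 = (2, 0, 4)ᵀ
v_2 = (1, 0, 0)ᵀ

Let N = A − (-4)·I. We want v_2 with N^2 v_2 = 0 but N^1 v_2 ≠ 0; then v_{j-1} := N · v_j for j = 2, …, 2.

Pick v_2 = (1, 0, 0)ᵀ.
Then v_1 = N · v_2 = (2, 0, 4)ᵀ.

Sanity check: (A − (-4)·I) v_1 = (0, 0, 0)ᵀ = 0. ✓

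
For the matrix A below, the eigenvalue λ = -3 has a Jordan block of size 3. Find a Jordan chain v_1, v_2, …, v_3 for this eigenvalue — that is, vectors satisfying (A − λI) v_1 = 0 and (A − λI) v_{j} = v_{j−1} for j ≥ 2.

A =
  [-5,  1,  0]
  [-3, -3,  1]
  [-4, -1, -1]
A Jordan chain for λ = -3 of length 3:
v_1 = (1, 2, 3)ᵀ
v_2 = (-2, -3, -4)ᵀ
v_3 = (1, 0, 0)ᵀ

Let N = A − (-3)·I. We want v_3 with N^3 v_3 = 0 but N^2 v_3 ≠ 0; then v_{j-1} := N · v_j for j = 3, …, 2.

Pick v_3 = (1, 0, 0)ᵀ.
Then v_2 = N · v_3 = (-2, -3, -4)ᵀ.
Then v_1 = N · v_2 = (1, 2, 3)ᵀ.

Sanity check: (A − (-3)·I) v_1 = (0, 0, 0)ᵀ = 0. ✓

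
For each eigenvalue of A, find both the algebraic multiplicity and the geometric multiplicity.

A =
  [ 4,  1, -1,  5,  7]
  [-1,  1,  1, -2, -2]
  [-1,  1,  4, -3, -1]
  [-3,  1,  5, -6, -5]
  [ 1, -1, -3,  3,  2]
λ = 1: alg = 5, geom = 3

Step 1 — factor the characteristic polynomial to read off the algebraic multiplicities:
  χ_A(x) = (x - 1)^5

Step 2 — compute geometric multiplicities via the rank-nullity identity g(λ) = n − rank(A − λI):
  rank(A − (1)·I) = 2, so dim ker(A − (1)·I) = n − 2 = 3

Summary:
  λ = 1: algebraic multiplicity = 5, geometric multiplicity = 3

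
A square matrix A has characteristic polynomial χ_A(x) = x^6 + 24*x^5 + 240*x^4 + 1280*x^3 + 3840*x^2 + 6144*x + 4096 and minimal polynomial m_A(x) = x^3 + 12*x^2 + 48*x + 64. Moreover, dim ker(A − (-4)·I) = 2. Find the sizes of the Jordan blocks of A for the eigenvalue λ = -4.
Block sizes for λ = -4: [3, 3]

Step 1 — from the characteristic polynomial, algebraic multiplicity of λ = -4 is 6. From dim ker(A − (-4)·I) = 2, there are exactly 2 Jordan blocks for λ = -4.
Step 2 — from the minimal polynomial, the factor (x + 4)^3 tells us the largest block for λ = -4 has size 3.
Step 3 — with total size 6, 2 blocks, and largest block 3, the block sizes (in nonincreasing order) are [3, 3].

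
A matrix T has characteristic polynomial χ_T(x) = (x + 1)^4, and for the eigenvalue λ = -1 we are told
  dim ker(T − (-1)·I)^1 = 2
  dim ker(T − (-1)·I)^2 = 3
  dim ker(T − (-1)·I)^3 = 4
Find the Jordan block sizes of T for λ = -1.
Block sizes for λ = -1: [3, 1]

From the dimensions of kernels of powers, the number of Jordan blocks of size at least j is d_j − d_{j−1} where d_j = dim ker(N^j) (with d_0 = 0). Computing the differences gives [2, 1, 1].
The number of blocks of size exactly k is (#blocks of size ≥ k) − (#blocks of size ≥ k + 1), so the partition is: 1 block(s) of size 1, 1 block(s) of size 3.
In nonincreasing order the block sizes are [3, 1].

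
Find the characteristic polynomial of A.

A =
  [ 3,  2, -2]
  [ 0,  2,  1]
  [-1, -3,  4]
x^3 - 9*x^2 + 27*x - 27

Expanding det(x·I − A) (e.g. by cofactor expansion or by noting that A is similar to its Jordan form J, which has the same characteristic polynomial as A) gives
  χ_A(x) = x^3 - 9*x^2 + 27*x - 27
which factors as (x - 3)^3. The eigenvalues (with algebraic multiplicities) are λ = 3 with multiplicity 3.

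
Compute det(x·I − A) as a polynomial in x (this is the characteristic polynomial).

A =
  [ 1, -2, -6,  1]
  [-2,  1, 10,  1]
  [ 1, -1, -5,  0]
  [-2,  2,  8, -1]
x^4 + 4*x^3 + 6*x^2 + 4*x + 1

Expanding det(x·I − A) (e.g. by cofactor expansion or by noting that A is similar to its Jordan form J, which has the same characteristic polynomial as A) gives
  χ_A(x) = x^4 + 4*x^3 + 6*x^2 + 4*x + 1
which factors as (x + 1)^4. The eigenvalues (with algebraic multiplicities) are λ = -1 with multiplicity 4.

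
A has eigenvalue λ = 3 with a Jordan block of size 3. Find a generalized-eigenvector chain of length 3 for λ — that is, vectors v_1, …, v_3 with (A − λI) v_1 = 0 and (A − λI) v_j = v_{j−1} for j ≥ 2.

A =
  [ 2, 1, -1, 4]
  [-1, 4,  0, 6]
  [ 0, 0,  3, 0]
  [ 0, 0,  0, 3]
A Jordan chain for λ = 3 of length 3:
v_1 = (1, 1, 0, 0)ᵀ
v_2 = (-1, 0, 0, 0)ᵀ
v_3 = (0, 0, 1, 0)ᵀ

Let N = A − (3)·I. We want v_3 with N^3 v_3 = 0 but N^2 v_3 ≠ 0; then v_{j-1} := N · v_j for j = 3, …, 2.

Pick v_3 = (0, 0, 1, 0)ᵀ.
Then v_2 = N · v_3 = (-1, 0, 0, 0)ᵀ.
Then v_1 = N · v_2 = (1, 1, 0, 0)ᵀ.

Sanity check: (A − (3)·I) v_1 = (0, 0, 0, 0)ᵀ = 0. ✓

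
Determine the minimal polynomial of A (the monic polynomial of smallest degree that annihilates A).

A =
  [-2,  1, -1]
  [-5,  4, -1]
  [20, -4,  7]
x^2 - 6*x + 9

The characteristic polynomial is χ_A(x) = (x - 3)^3, so the eigenvalues are known. The minimal polynomial is
  m_A(x) = Π_λ (x − λ)^{k_λ}
where k_λ is the size of the *largest* Jordan block for λ (equivalently, the smallest k with (A − λI)^k v = 0 for every generalised eigenvector v of λ).

  λ = 3: largest Jordan block has size 2, contributing (x − 3)^2

So m_A(x) = (x - 3)^2 = x^2 - 6*x + 9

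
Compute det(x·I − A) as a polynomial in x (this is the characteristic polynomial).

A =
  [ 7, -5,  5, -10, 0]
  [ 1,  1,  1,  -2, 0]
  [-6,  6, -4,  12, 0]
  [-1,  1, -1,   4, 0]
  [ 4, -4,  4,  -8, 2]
x^5 - 10*x^4 + 40*x^3 - 80*x^2 + 80*x - 32

Expanding det(x·I − A) (e.g. by cofactor expansion or by noting that A is similar to its Jordan form J, which has the same characteristic polynomial as A) gives
  χ_A(x) = x^5 - 10*x^4 + 40*x^3 - 80*x^2 + 80*x - 32
which factors as (x - 2)^5. The eigenvalues (with algebraic multiplicities) are λ = 2 with multiplicity 5.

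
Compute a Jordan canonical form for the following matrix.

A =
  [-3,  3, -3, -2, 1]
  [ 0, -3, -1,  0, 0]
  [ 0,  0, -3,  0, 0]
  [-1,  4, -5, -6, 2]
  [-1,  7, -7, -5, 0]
J_3(-3) ⊕ J_2(-3)

The characteristic polynomial is
  det(x·I − A) = x^5 + 15*x^4 + 90*x^3 + 270*x^2 + 405*x + 243 = (x + 3)^5

Eigenvalues and multiplicities (the geometric multiplicity of λ is n − rank(A − λI), which equals the number of Jordan blocks for λ):
  λ = -3: algebraic multiplicity = 5, geometric multiplicity = 2

Determining the block sizes for each eigenvalue:
  λ = -3: with am = 5 and gm = 2, the partition is not yet determined (e.g. several partitions of 5 into 2 parts exist). Let N = A − (-3)·I. Computing rank(N^1) = 3, rank(N^2) = 1, rank(N^3) = 0; the number of blocks of size ≥ j is rank(N^{j−1}) − rank(N^j), giving [2, 2, 1]. So we have 1 block(s) of size 3, 1 block(s) of size 2 → block sizes [3, 2]

Assembling the blocks gives a Jordan form
J =
  [-3,  1,  0,  0,  0]
  [ 0, -3,  1,  0,  0]
  [ 0,  0, -3,  0,  0]
  [ 0,  0,  0, -3,  1]
  [ 0,  0,  0,  0, -3]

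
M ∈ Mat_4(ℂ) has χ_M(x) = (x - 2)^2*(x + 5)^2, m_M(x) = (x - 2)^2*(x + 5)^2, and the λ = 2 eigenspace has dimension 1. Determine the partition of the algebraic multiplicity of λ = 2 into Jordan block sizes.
Block sizes for λ = 2: [2]

Step 1 — from the characteristic polynomial, algebraic multiplicity of λ = 2 is 2. From dim ker(M − (2)·I) = 1, there are exactly 1 Jordan blocks for λ = 2.
Step 2 — from the minimal polynomial, the factor (x − 2)^2 tells us the largest block for λ = 2 has size 2.
Step 3 — with total size 2, 1 blocks, and largest block 2, the block sizes (in nonincreasing order) are [2].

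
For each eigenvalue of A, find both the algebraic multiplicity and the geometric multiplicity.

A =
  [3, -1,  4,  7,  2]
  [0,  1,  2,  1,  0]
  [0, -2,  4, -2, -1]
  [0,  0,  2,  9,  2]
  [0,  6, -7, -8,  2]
λ = 3: alg = 3, geom = 1; λ = 5: alg = 2, geom = 1

Step 1 — factor the characteristic polynomial to read off the algebraic multiplicities:
  χ_A(x) = (x - 5)^2*(x - 3)^3

Step 2 — compute geometric multiplicities via the rank-nullity identity g(λ) = n − rank(A − λI):
  rank(A − (3)·I) = 4, so dim ker(A − (3)·I) = n − 4 = 1
  rank(A − (5)·I) = 4, so dim ker(A − (5)·I) = n − 4 = 1

Summary:
  λ = 3: algebraic multiplicity = 3, geometric multiplicity = 1
  λ = 5: algebraic multiplicity = 2, geometric multiplicity = 1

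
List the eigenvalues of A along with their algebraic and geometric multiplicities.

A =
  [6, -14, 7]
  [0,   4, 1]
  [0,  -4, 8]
λ = 6: alg = 3, geom = 2

Step 1 — factor the characteristic polynomial to read off the algebraic multiplicities:
  χ_A(x) = (x - 6)^3

Step 2 — compute geometric multiplicities via the rank-nullity identity g(λ) = n − rank(A − λI):
  rank(A − (6)·I) = 1, so dim ker(A − (6)·I) = n − 1 = 2

Summary:
  λ = 6: algebraic multiplicity = 3, geometric multiplicity = 2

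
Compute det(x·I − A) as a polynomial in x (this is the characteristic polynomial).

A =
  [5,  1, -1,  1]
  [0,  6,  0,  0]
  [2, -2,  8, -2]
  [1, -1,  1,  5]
x^4 - 24*x^3 + 216*x^2 - 864*x + 1296

Expanding det(x·I − A) (e.g. by cofactor expansion or by noting that A is similar to its Jordan form J, which has the same characteristic polynomial as A) gives
  χ_A(x) = x^4 - 24*x^3 + 216*x^2 - 864*x + 1296
which factors as (x - 6)^4. The eigenvalues (with algebraic multiplicities) are λ = 6 with multiplicity 4.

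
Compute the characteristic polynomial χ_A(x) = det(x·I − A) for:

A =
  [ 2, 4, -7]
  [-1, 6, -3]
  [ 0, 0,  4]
x^3 - 12*x^2 + 48*x - 64

Expanding det(x·I − A) (e.g. by cofactor expansion or by noting that A is similar to its Jordan form J, which has the same characteristic polynomial as A) gives
  χ_A(x) = x^3 - 12*x^2 + 48*x - 64
which factors as (x - 4)^3. The eigenvalues (with algebraic multiplicities) are λ = 4 with multiplicity 3.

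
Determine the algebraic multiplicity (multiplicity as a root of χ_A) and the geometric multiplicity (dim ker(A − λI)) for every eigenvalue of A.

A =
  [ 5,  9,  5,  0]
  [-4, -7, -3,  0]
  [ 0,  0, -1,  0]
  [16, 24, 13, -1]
λ = -1: alg = 4, geom = 2

Step 1 — factor the characteristic polynomial to read off the algebraic multiplicities:
  χ_A(x) = (x + 1)^4

Step 2 — compute geometric multiplicities via the rank-nullity identity g(λ) = n − rank(A − λI):
  rank(A − (-1)·I) = 2, so dim ker(A − (-1)·I) = n − 2 = 2

Summary:
  λ = -1: algebraic multiplicity = 4, geometric multiplicity = 2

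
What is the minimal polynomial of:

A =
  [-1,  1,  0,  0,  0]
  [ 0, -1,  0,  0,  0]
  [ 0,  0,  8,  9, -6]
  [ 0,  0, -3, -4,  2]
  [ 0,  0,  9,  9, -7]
x^2 + 2*x + 1

The characteristic polynomial is χ_A(x) = (x + 1)^5, so the eigenvalues are known. The minimal polynomial is
  m_A(x) = Π_λ (x − λ)^{k_λ}
where k_λ is the size of the *largest* Jordan block for λ (equivalently, the smallest k with (A − λI)^k v = 0 for every generalised eigenvector v of λ).

  λ = -1: largest Jordan block has size 2, contributing (x + 1)^2

So m_A(x) = (x + 1)^2 = x^2 + 2*x + 1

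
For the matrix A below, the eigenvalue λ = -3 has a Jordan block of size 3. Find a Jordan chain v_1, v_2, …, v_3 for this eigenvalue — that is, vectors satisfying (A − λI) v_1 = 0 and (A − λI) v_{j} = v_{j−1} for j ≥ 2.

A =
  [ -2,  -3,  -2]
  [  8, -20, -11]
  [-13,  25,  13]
A Jordan chain for λ = -3 of length 3:
v_1 = (3, 15, -21)ᵀ
v_2 = (1, 8, -13)ᵀ
v_3 = (1, 0, 0)ᵀ

Let N = A − (-3)·I. We want v_3 with N^3 v_3 = 0 but N^2 v_3 ≠ 0; then v_{j-1} := N · v_j for j = 3, …, 2.

Pick v_3 = (1, 0, 0)ᵀ.
Then v_2 = N · v_3 = (1, 8, -13)ᵀ.
Then v_1 = N · v_2 = (3, 15, -21)ᵀ.

Sanity check: (A − (-3)·I) v_1 = (0, 0, 0)ᵀ = 0. ✓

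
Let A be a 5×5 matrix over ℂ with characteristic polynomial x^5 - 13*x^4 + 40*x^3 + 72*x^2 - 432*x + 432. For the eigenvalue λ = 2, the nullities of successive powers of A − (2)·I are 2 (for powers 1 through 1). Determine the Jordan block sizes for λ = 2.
Block sizes for λ = 2: [1, 1]

From the dimensions of kernels of powers, the number of Jordan blocks of size at least j is d_j − d_{j−1} where d_j = dim ker(N^j) (with d_0 = 0). Computing the differences gives [2].
The number of blocks of size exactly k is (#blocks of size ≥ k) − (#blocks of size ≥ k + 1), so the partition is: 2 block(s) of size 1.
In nonincreasing order the block sizes are [1, 1].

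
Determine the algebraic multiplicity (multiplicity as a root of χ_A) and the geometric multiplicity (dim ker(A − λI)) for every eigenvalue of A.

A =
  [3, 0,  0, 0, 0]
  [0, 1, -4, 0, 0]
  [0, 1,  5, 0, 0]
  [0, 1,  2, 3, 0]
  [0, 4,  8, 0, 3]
λ = 3: alg = 5, geom = 4

Step 1 — factor the characteristic polynomial to read off the algebraic multiplicities:
  χ_A(x) = (x - 3)^5

Step 2 — compute geometric multiplicities via the rank-nullity identity g(λ) = n − rank(A − λI):
  rank(A − (3)·I) = 1, so dim ker(A − (3)·I) = n − 1 = 4

Summary:
  λ = 3: algebraic multiplicity = 5, geometric multiplicity = 4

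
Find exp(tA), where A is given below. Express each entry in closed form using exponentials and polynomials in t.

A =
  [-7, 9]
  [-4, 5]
e^{tA} =
  [-6*t*exp(-t) + exp(-t), 9*t*exp(-t)]
  [-4*t*exp(-t), 6*t*exp(-t) + exp(-t)]

Strategy: write A = P · J · P⁻¹ where J is a Jordan canonical form, so e^{tA} = P · e^{tJ} · P⁻¹, and e^{tJ} can be computed block-by-block.

A has Jordan form
J =
  [-1,  1]
  [ 0, -1]
(up to reordering of blocks).

Per-block formulas:
  For a 2×2 Jordan block J_2(-1): exp(t · J_2(-1)) = e^(-1t)·(I + t·N), where N is the 2×2 nilpotent shift.

After assembling e^{tJ} and conjugating by P, we get:

e^{tA} =
  [-6*t*exp(-t) + exp(-t), 9*t*exp(-t)]
  [-4*t*exp(-t), 6*t*exp(-t) + exp(-t)]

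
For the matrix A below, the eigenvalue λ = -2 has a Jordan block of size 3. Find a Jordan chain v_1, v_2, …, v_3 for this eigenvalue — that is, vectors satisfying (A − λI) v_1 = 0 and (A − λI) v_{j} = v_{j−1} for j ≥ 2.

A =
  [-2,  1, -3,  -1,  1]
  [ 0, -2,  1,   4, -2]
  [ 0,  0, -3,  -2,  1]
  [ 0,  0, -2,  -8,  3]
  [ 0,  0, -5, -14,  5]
A Jordan chain for λ = -2 of length 3:
v_1 = (1, 1, 0, -1, -2)ᵀ
v_2 = (-3, 1, -1, -2, -5)ᵀ
v_3 = (0, 0, 1, 0, 0)ᵀ

Let N = A − (-2)·I. We want v_3 with N^3 v_3 = 0 but N^2 v_3 ≠ 0; then v_{j-1} := N · v_j for j = 3, …, 2.

Pick v_3 = (0, 0, 1, 0, 0)ᵀ.
Then v_2 = N · v_3 = (-3, 1, -1, -2, -5)ᵀ.
Then v_1 = N · v_2 = (1, 1, 0, -1, -2)ᵀ.

Sanity check: (A − (-2)·I) v_1 = (0, 0, 0, 0, 0)ᵀ = 0. ✓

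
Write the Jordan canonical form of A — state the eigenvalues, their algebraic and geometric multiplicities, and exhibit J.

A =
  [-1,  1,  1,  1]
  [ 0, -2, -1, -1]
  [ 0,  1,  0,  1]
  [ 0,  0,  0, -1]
J_2(-1) ⊕ J_1(-1) ⊕ J_1(-1)

The characteristic polynomial is
  det(x·I − A) = x^4 + 4*x^3 + 6*x^2 + 4*x + 1 = (x + 1)^4

Eigenvalues and multiplicities (the geometric multiplicity of λ is n − rank(A − λI), which equals the number of Jordan blocks for λ):
  λ = -1: algebraic multiplicity = 4, geometric multiplicity = 3

Determining the block sizes for each eigenvalue:
  λ = -1: 3 blocks summing to 4 forces exactly one block of size 2 and the rest size 1 → block sizes [2, 1, 1]

Assembling the blocks gives a Jordan form
J =
  [-1,  1,  0,  0]
  [ 0, -1,  0,  0]
  [ 0,  0, -1,  0]
  [ 0,  0,  0, -1]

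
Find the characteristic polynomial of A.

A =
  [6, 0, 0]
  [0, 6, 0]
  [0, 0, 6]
x^3 - 18*x^2 + 108*x - 216

Expanding det(x·I − A) (e.g. by cofactor expansion or by noting that A is similar to its Jordan form J, which has the same characteristic polynomial as A) gives
  χ_A(x) = x^3 - 18*x^2 + 108*x - 216
which factors as (x - 6)^3. The eigenvalues (with algebraic multiplicities) are λ = 6 with multiplicity 3.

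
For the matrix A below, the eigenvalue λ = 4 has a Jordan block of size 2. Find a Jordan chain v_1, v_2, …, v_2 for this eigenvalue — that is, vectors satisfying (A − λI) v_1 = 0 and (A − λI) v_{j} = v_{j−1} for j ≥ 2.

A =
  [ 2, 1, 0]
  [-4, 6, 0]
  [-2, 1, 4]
A Jordan chain for λ = 4 of length 2:
v_1 = (-2, -4, -2)ᵀ
v_2 = (1, 0, 0)ᵀ

Let N = A − (4)·I. We want v_2 with N^2 v_2 = 0 but N^1 v_2 ≠ 0; then v_{j-1} := N · v_j for j = 2, …, 2.

Pick v_2 = (1, 0, 0)ᵀ.
Then v_1 = N · v_2 = (-2, -4, -2)ᵀ.

Sanity check: (A − (4)·I) v_1 = (0, 0, 0)ᵀ = 0. ✓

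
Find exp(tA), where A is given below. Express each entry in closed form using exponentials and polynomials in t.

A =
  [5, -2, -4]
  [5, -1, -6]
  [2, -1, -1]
e^{tA} =
  [-t^2*exp(t) + 4*t*exp(t) + exp(t), -2*t*exp(t), 2*t^2*exp(t) - 4*t*exp(t)]
  [-t^2*exp(t) + 5*t*exp(t), -2*t*exp(t) + exp(t), 2*t^2*exp(t) - 6*t*exp(t)]
  [-t^2*exp(t)/2 + 2*t*exp(t), -t*exp(t), t^2*exp(t) - 2*t*exp(t) + exp(t)]

Strategy: write A = P · J · P⁻¹ where J is a Jordan canonical form, so e^{tA} = P · e^{tJ} · P⁻¹, and e^{tJ} can be computed block-by-block.

A has Jordan form
J =
  [1, 1, 0]
  [0, 1, 1]
  [0, 0, 1]
(up to reordering of blocks).

Per-block formulas:
  For a 3×3 Jordan block J_3(1): exp(t · J_3(1)) = e^(1t)·(I + t·N + (t^2/2)·N^2), where N is the 3×3 nilpotent shift.

After assembling e^{tJ} and conjugating by P, we get:

e^{tA} =
  [-t^2*exp(t) + 4*t*exp(t) + exp(t), -2*t*exp(t), 2*t^2*exp(t) - 4*t*exp(t)]
  [-t^2*exp(t) + 5*t*exp(t), -2*t*exp(t) + exp(t), 2*t^2*exp(t) - 6*t*exp(t)]
  [-t^2*exp(t)/2 + 2*t*exp(t), -t*exp(t), t^2*exp(t) - 2*t*exp(t) + exp(t)]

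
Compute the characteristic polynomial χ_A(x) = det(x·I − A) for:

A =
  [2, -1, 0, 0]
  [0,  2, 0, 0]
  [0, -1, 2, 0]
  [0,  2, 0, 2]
x^4 - 8*x^3 + 24*x^2 - 32*x + 16

Expanding det(x·I − A) (e.g. by cofactor expansion or by noting that A is similar to its Jordan form J, which has the same characteristic polynomial as A) gives
  χ_A(x) = x^4 - 8*x^3 + 24*x^2 - 32*x + 16
which factors as (x - 2)^4. The eigenvalues (with algebraic multiplicities) are λ = 2 with multiplicity 4.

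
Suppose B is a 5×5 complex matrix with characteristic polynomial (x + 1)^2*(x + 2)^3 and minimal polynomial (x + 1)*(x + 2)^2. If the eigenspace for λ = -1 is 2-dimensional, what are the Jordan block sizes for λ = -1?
Block sizes for λ = -1: [1, 1]

Step 1 — from the characteristic polynomial, algebraic multiplicity of λ = -1 is 2. From dim ker(B − (-1)·I) = 2, there are exactly 2 Jordan blocks for λ = -1.
Step 2 — from the minimal polynomial, the factor (x + 1) tells us the largest block for λ = -1 has size 1.
Step 3 — with total size 2, 2 blocks, and largest block 1, the block sizes (in nonincreasing order) are [1, 1].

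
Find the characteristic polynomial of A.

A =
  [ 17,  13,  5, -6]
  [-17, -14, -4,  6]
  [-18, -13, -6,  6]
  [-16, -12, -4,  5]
x^4 - 2*x^3 - 12*x^2 - 14*x - 5

Expanding det(x·I − A) (e.g. by cofactor expansion or by noting that A is similar to its Jordan form J, which has the same characteristic polynomial as A) gives
  χ_A(x) = x^4 - 2*x^3 - 12*x^2 - 14*x - 5
which factors as (x - 5)*(x + 1)^3. The eigenvalues (with algebraic multiplicities) are λ = -1 with multiplicity 3, λ = 5 with multiplicity 1.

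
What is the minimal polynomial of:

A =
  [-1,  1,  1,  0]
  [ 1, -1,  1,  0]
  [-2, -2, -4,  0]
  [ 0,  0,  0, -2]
x^2 + 4*x + 4

The characteristic polynomial is χ_A(x) = (x + 2)^4, so the eigenvalues are known. The minimal polynomial is
  m_A(x) = Π_λ (x − λ)^{k_λ}
where k_λ is the size of the *largest* Jordan block for λ (equivalently, the smallest k with (A − λI)^k v = 0 for every generalised eigenvector v of λ).

  λ = -2: largest Jordan block has size 2, contributing (x + 2)^2

So m_A(x) = (x + 2)^2 = x^2 + 4*x + 4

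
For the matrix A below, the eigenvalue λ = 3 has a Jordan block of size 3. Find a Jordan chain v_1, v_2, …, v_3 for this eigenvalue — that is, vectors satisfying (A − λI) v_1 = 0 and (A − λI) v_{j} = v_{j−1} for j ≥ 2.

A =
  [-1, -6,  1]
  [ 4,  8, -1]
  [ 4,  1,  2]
A Jordan chain for λ = 3 of length 3:
v_1 = (-4, 0, -16)ᵀ
v_2 = (-4, 4, 4)ᵀ
v_3 = (1, 0, 0)ᵀ

Let N = A − (3)·I. We want v_3 with N^3 v_3 = 0 but N^2 v_3 ≠ 0; then v_{j-1} := N · v_j for j = 3, …, 2.

Pick v_3 = (1, 0, 0)ᵀ.
Then v_2 = N · v_3 = (-4, 4, 4)ᵀ.
Then v_1 = N · v_2 = (-4, 0, -16)ᵀ.

Sanity check: (A − (3)·I) v_1 = (0, 0, 0)ᵀ = 0. ✓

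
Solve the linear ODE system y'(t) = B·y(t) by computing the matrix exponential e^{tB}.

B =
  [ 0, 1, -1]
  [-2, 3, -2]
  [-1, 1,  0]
e^{tB} =
  [-t*exp(t) + exp(t), t*exp(t), -t*exp(t)]
  [-2*t*exp(t), 2*t*exp(t) + exp(t), -2*t*exp(t)]
  [-t*exp(t), t*exp(t), -t*exp(t) + exp(t)]

Strategy: write B = P · J · P⁻¹ where J is a Jordan canonical form, so e^{tB} = P · e^{tJ} · P⁻¹, and e^{tJ} can be computed block-by-block.

B has Jordan form
J =
  [1, 1, 0]
  [0, 1, 0]
  [0, 0, 1]
(up to reordering of blocks).

Per-block formulas:
  For a 1×1 block at λ = 1: exp(t · [1]) = [e^(1t)].
  For a 2×2 Jordan block J_2(1): exp(t · J_2(1)) = e^(1t)·(I + t·N), where N is the 2×2 nilpotent shift.

After assembling e^{tJ} and conjugating by P, we get:

e^{tB} =
  [-t*exp(t) + exp(t), t*exp(t), -t*exp(t)]
  [-2*t*exp(t), 2*t*exp(t) + exp(t), -2*t*exp(t)]
  [-t*exp(t), t*exp(t), -t*exp(t) + exp(t)]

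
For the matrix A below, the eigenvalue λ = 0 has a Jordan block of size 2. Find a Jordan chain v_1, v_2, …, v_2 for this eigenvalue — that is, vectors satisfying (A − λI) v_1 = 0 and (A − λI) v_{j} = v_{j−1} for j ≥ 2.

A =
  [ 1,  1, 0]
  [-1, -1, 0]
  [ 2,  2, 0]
A Jordan chain for λ = 0 of length 2:
v_1 = (1, -1, 2)ᵀ
v_2 = (1, 0, 0)ᵀ

Let N = A − (0)·I. We want v_2 with N^2 v_2 = 0 but N^1 v_2 ≠ 0; then v_{j-1} := N · v_j for j = 2, …, 2.

Pick v_2 = (1, 0, 0)ᵀ.
Then v_1 = N · v_2 = (1, -1, 2)ᵀ.

Sanity check: (A − (0)·I) v_1 = (0, 0, 0)ᵀ = 0. ✓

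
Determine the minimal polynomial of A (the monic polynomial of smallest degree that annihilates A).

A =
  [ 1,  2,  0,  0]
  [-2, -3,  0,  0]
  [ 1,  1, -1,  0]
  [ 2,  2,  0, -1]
x^2 + 2*x + 1

The characteristic polynomial is χ_A(x) = (x + 1)^4, so the eigenvalues are known. The minimal polynomial is
  m_A(x) = Π_λ (x − λ)^{k_λ}
where k_λ is the size of the *largest* Jordan block for λ (equivalently, the smallest k with (A − λI)^k v = 0 for every generalised eigenvector v of λ).

  λ = -1: largest Jordan block has size 2, contributing (x + 1)^2

So m_A(x) = (x + 1)^2 = x^2 + 2*x + 1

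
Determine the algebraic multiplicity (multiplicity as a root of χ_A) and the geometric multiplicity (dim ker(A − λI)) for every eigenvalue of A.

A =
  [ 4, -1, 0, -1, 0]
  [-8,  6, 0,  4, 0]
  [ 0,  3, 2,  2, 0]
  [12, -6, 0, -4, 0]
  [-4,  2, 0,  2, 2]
λ = 2: alg = 5, geom = 3

Step 1 — factor the characteristic polynomial to read off the algebraic multiplicities:
  χ_A(x) = (x - 2)^5

Step 2 — compute geometric multiplicities via the rank-nullity identity g(λ) = n − rank(A − λI):
  rank(A − (2)·I) = 2, so dim ker(A − (2)·I) = n − 2 = 3

Summary:
  λ = 2: algebraic multiplicity = 5, geometric multiplicity = 3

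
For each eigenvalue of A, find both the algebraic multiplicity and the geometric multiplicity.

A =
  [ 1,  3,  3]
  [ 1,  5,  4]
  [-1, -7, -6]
λ = -2: alg = 1, geom = 1; λ = 1: alg = 2, geom = 1

Step 1 — factor the characteristic polynomial to read off the algebraic multiplicities:
  χ_A(x) = (x - 1)^2*(x + 2)

Step 2 — compute geometric multiplicities via the rank-nullity identity g(λ) = n − rank(A − λI):
  rank(A − (-2)·I) = 2, so dim ker(A − (-2)·I) = n − 2 = 1
  rank(A − (1)·I) = 2, so dim ker(A − (1)·I) = n − 2 = 1

Summary:
  λ = -2: algebraic multiplicity = 1, geometric multiplicity = 1
  λ = 1: algebraic multiplicity = 2, geometric multiplicity = 1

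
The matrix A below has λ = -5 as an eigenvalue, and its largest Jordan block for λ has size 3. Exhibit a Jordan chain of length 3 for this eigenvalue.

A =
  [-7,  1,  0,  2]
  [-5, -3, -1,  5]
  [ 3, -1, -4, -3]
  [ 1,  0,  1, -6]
A Jordan chain for λ = -5 of length 3:
v_1 = (1, 2, -1, 0)ᵀ
v_2 = (-2, -5, 3, 1)ᵀ
v_3 = (1, 0, 0, 0)ᵀ

Let N = A − (-5)·I. We want v_3 with N^3 v_3 = 0 but N^2 v_3 ≠ 0; then v_{j-1} := N · v_j for j = 3, …, 2.

Pick v_3 = (1, 0, 0, 0)ᵀ.
Then v_2 = N · v_3 = (-2, -5, 3, 1)ᵀ.
Then v_1 = N · v_2 = (1, 2, -1, 0)ᵀ.

Sanity check: (A − (-5)·I) v_1 = (0, 0, 0, 0)ᵀ = 0. ✓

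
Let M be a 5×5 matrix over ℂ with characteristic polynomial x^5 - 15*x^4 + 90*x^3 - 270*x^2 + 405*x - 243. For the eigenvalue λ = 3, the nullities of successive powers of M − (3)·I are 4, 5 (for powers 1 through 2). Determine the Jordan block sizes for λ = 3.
Block sizes for λ = 3: [2, 1, 1, 1]

From the dimensions of kernels of powers, the number of Jordan blocks of size at least j is d_j − d_{j−1} where d_j = dim ker(N^j) (with d_0 = 0). Computing the differences gives [4, 1].
The number of blocks of size exactly k is (#blocks of size ≥ k) − (#blocks of size ≥ k + 1), so the partition is: 3 block(s) of size 1, 1 block(s) of size 2.
In nonincreasing order the block sizes are [2, 1, 1, 1].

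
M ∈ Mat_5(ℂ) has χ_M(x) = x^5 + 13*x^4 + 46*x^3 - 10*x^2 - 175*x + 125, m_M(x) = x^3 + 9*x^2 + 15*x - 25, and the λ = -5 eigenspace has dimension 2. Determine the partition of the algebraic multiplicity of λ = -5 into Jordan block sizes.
Block sizes for λ = -5: [2, 1]

Step 1 — from the characteristic polynomial, algebraic multiplicity of λ = -5 is 3. From dim ker(M − (-5)·I) = 2, there are exactly 2 Jordan blocks for λ = -5.
Step 2 — from the minimal polynomial, the factor (x + 5)^2 tells us the largest block for λ = -5 has size 2.
Step 3 — with total size 3, 2 blocks, and largest block 2, the block sizes (in nonincreasing order) are [2, 1].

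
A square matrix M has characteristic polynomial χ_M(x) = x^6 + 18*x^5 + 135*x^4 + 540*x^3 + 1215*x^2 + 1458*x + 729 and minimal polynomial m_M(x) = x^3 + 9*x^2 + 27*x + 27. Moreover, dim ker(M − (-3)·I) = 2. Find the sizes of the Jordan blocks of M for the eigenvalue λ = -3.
Block sizes for λ = -3: [3, 3]

Step 1 — from the characteristic polynomial, algebraic multiplicity of λ = -3 is 6. From dim ker(M − (-3)·I) = 2, there are exactly 2 Jordan blocks for λ = -3.
Step 2 — from the minimal polynomial, the factor (x + 3)^3 tells us the largest block for λ = -3 has size 3.
Step 3 — with total size 6, 2 blocks, and largest block 3, the block sizes (in nonincreasing order) are [3, 3].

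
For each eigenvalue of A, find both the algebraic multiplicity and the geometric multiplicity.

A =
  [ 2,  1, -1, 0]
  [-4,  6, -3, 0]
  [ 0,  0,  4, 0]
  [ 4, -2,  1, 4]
λ = 4: alg = 4, geom = 2

Step 1 — factor the characteristic polynomial to read off the algebraic multiplicities:
  χ_A(x) = (x - 4)^4

Step 2 — compute geometric multiplicities via the rank-nullity identity g(λ) = n − rank(A − λI):
  rank(A − (4)·I) = 2, so dim ker(A − (4)·I) = n − 2 = 2

Summary:
  λ = 4: algebraic multiplicity = 4, geometric multiplicity = 2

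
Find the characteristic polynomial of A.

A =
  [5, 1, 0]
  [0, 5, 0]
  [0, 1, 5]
x^3 - 15*x^2 + 75*x - 125

Expanding det(x·I − A) (e.g. by cofactor expansion or by noting that A is similar to its Jordan form J, which has the same characteristic polynomial as A) gives
  χ_A(x) = x^3 - 15*x^2 + 75*x - 125
which factors as (x - 5)^3. The eigenvalues (with algebraic multiplicities) are λ = 5 with multiplicity 3.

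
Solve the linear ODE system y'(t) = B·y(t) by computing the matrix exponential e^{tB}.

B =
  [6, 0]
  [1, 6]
e^{tB} =
  [exp(6*t), 0]
  [t*exp(6*t), exp(6*t)]

Strategy: write B = P · J · P⁻¹ where J is a Jordan canonical form, so e^{tB} = P · e^{tJ} · P⁻¹, and e^{tJ} can be computed block-by-block.

B has Jordan form
J =
  [6, 1]
  [0, 6]
(up to reordering of blocks).

Per-block formulas:
  For a 2×2 Jordan block J_2(6): exp(t · J_2(6)) = e^(6t)·(I + t·N), where N is the 2×2 nilpotent shift.

After assembling e^{tJ} and conjugating by P, we get:

e^{tB} =
  [exp(6*t), 0]
  [t*exp(6*t), exp(6*t)]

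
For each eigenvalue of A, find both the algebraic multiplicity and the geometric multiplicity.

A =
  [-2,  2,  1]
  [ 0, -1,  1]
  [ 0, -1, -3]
λ = -2: alg = 3, geom = 1

Step 1 — factor the characteristic polynomial to read off the algebraic multiplicities:
  χ_A(x) = (x + 2)^3

Step 2 — compute geometric multiplicities via the rank-nullity identity g(λ) = n − rank(A − λI):
  rank(A − (-2)·I) = 2, so dim ker(A − (-2)·I) = n − 2 = 1

Summary:
  λ = -2: algebraic multiplicity = 3, geometric multiplicity = 1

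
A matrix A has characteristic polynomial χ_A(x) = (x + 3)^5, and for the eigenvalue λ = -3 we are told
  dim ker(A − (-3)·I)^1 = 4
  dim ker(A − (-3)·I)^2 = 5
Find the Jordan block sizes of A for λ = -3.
Block sizes for λ = -3: [2, 1, 1, 1]

From the dimensions of kernels of powers, the number of Jordan blocks of size at least j is d_j − d_{j−1} where d_j = dim ker(N^j) (with d_0 = 0). Computing the differences gives [4, 1].
The number of blocks of size exactly k is (#blocks of size ≥ k) − (#blocks of size ≥ k + 1), so the partition is: 3 block(s) of size 1, 1 block(s) of size 2.
In nonincreasing order the block sizes are [2, 1, 1, 1].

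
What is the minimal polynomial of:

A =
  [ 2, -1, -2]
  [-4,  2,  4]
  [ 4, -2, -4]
x^2

The characteristic polynomial is χ_A(x) = x^3, so the eigenvalues are known. The minimal polynomial is
  m_A(x) = Π_λ (x − λ)^{k_λ}
where k_λ is the size of the *largest* Jordan block for λ (equivalently, the smallest k with (A − λI)^k v = 0 for every generalised eigenvector v of λ).

  λ = 0: largest Jordan block has size 2, contributing (x − 0)^2

So m_A(x) = x^2 = x^2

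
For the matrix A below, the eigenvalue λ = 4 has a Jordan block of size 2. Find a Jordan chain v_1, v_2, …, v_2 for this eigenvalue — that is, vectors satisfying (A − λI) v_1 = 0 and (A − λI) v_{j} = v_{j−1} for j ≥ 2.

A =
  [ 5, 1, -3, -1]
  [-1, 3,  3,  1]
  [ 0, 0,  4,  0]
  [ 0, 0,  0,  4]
A Jordan chain for λ = 4 of length 2:
v_1 = (1, -1, 0, 0)ᵀ
v_2 = (1, 0, 0, 0)ᵀ

Let N = A − (4)·I. We want v_2 with N^2 v_2 = 0 but N^1 v_2 ≠ 0; then v_{j-1} := N · v_j for j = 2, …, 2.

Pick v_2 = (1, 0, 0, 0)ᵀ.
Then v_1 = N · v_2 = (1, -1, 0, 0)ᵀ.

Sanity check: (A − (4)·I) v_1 = (0, 0, 0, 0)ᵀ = 0. ✓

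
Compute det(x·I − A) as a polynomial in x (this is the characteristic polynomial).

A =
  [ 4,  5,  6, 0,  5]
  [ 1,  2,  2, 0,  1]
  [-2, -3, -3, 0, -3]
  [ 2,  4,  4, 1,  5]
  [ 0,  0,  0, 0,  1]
x^5 - 5*x^4 + 10*x^3 - 10*x^2 + 5*x - 1

Expanding det(x·I − A) (e.g. by cofactor expansion or by noting that A is similar to its Jordan form J, which has the same characteristic polynomial as A) gives
  χ_A(x) = x^5 - 5*x^4 + 10*x^3 - 10*x^2 + 5*x - 1
which factors as (x - 1)^5. The eigenvalues (with algebraic multiplicities) are λ = 1 with multiplicity 5.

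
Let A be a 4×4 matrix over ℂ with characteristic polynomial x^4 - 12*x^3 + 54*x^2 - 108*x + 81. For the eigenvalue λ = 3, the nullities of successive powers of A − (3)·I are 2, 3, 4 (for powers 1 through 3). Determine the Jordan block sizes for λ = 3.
Block sizes for λ = 3: [3, 1]

From the dimensions of kernels of powers, the number of Jordan blocks of size at least j is d_j − d_{j−1} where d_j = dim ker(N^j) (with d_0 = 0). Computing the differences gives [2, 1, 1].
The number of blocks of size exactly k is (#blocks of size ≥ k) − (#blocks of size ≥ k + 1), so the partition is: 1 block(s) of size 1, 1 block(s) of size 3.
In nonincreasing order the block sizes are [3, 1].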